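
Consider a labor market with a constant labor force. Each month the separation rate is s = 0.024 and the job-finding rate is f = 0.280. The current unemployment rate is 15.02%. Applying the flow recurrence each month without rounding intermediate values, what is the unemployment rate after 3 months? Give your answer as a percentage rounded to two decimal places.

With a fixed labor force, u_{t+1} = u_t + s·(1−u_t) − f·u_t = u_t·(1−s−f) + s.
Here 1−s−f = 0.696 and s = 0.024.
u_1 = 0.150200 × 0.696 + 0.024 = 0.128539.
u_2 = 0.128539 × 0.696 + 0.024 = 0.113463.
u_3 = 0.113463 × 0.696 + 0.024 = 0.102970.

Unemployment rate after three months ≈ 10.30%.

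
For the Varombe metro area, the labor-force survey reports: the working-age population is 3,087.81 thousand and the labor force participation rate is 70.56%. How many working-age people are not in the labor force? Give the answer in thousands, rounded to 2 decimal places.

About 909.05 thousand are not in the labor force.

Share not in the labor force = 1 − 0.7056 = 0.2944.
Not in labor force = 0.2944 × 3,087.81 ≈ 909.05 thousand.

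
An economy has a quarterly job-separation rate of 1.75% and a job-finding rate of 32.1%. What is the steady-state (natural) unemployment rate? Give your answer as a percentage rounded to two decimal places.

Steady-state unemployment rate ≈ 5.17%.

At steady state the flows balance: s·E = f·U, so U/(E+U) = s/(s+f).
u* = 1.75 / (1.75 + 32.1) = 1.75 / 33.85 = 5.17%.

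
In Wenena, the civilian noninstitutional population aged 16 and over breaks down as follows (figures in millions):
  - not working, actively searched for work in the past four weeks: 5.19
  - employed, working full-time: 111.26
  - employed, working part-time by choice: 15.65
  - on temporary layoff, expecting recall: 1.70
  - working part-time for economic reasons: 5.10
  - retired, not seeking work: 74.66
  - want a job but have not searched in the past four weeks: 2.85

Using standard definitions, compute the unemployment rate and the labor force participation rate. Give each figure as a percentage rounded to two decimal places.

Employed = 111.26 + 15.65 + 5.10 = 132.01 million (anyone who worked, including part-time for economic reasons, counts as employed).
Unemployed = 5.19 + 1.70 = 6.89 million (jobless and actively searching, or on temporary layoff).
Labor force = 132.01 + 6.89 = 138.90 million.
Not in labor force = 74.66 + 2.85 = 77.51 million (those not working and not actively searching are outside the labor force — including those who want a job but have given up searching).
Civilian working-age population = 138.90 + 77.51 = 216.41 million.
Unemployment rate = 6.89 / 138.90 = 4.96%.
Labor force participation rate = 138.90 / 216.41 = 64.18%.

Unemployment rate ≈ 4.96%; labor force participation rate ≈ 64.18%.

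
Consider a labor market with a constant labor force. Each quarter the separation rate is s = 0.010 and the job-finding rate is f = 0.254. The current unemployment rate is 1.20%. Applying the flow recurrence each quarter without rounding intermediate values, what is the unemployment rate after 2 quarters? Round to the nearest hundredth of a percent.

Unemployment rate after two quarters ≈ 2.39%.

With a fixed labor force, u_{t+1} = u_t + s·(1−u_t) − f·u_t = u_t·(1−s−f) + s.
Here 1−s−f = 0.736 and s = 0.010.
u_1 = 0.012000 × 0.736 + 0.010 = 0.018832.
u_2 = 0.018832 × 0.736 + 0.010 = 0.023860.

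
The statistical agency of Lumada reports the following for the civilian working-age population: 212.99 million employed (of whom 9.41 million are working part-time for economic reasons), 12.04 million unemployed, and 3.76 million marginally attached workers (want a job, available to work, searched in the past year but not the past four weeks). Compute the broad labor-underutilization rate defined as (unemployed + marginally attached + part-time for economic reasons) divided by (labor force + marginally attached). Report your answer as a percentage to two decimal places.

Broad underutilization rate ≈ 11.02%.

Labor force = 212.99 + 12.04 = 225.03 million.
Numerator = 12.04 + 3.76 + 9.41 = 25.21 million.
Denominator = 225.03 + 3.76 = 228.79 million.
Broad rate = 25.21 / 228.79 = 11.02%.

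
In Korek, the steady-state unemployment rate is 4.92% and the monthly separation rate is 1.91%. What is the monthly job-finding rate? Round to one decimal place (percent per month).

From u* = s/(s+f): f = s·(1−u)/u.
f = 1.91 × (1 − 0.0492) / 0.0492 = 1.8160 / 0.0492 ≈ 36.9% per month.

Job-finding rate ≈ 36.9% per month.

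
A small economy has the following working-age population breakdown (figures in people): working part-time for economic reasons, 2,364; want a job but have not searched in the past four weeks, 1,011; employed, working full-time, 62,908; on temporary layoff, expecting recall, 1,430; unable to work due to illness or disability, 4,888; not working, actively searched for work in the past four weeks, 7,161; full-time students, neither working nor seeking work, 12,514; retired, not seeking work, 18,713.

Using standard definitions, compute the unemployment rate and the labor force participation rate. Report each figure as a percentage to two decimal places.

Unemployment rate ≈ 11.63%; labor force participation rate ≈ 66.55%.

Employed = 2,364 + 62,908 = 65,272 (anyone who worked, including part-time for economic reasons, counts as employed).
Unemployed = 1,430 + 7,161 = 8,591 (jobless and actively searching, or on temporary layoff).
Labor force = 65,272 + 8,591 = 73,863.
Not in labor force = 1,011 + 4,888 + 12,514 + 18,713 = 37,126 (those not working and not actively searching are outside the labor force — including those who want a job but have given up searching).
Civilian working-age population = 73,863 + 37,126 = 110,989.
Unemployment rate = 8,591 / 73,863 = 11.63%.
Labor force participation rate = 73,863 / 110,989 = 66.55%.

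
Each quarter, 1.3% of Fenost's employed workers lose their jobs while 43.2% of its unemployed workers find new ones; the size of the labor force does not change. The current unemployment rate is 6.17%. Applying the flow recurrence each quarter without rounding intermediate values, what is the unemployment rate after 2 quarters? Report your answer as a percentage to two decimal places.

With a fixed labor force, u_{t+1} = u_t + s·(1−u_t) − f·u_t = u_t·(1−s−f) + s.
Here 1−s−f = 0.555 and s = 0.013.
u_1 = 0.061700 × 0.555 + 0.013 = 0.047244.
u_2 = 0.047244 × 0.555 + 0.013 = 0.039220.

Unemployment rate after two quarters ≈ 3.92%.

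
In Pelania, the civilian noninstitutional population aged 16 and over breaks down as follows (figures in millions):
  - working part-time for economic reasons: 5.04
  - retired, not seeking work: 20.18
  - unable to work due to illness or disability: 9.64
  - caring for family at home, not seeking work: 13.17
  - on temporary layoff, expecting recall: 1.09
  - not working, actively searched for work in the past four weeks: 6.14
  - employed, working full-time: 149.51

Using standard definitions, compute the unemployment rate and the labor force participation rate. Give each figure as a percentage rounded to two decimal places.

Employed = 5.04 + 149.51 = 154.55 million (anyone who worked, including part-time for economic reasons, counts as employed).
Unemployed = 1.09 + 6.14 = 7.23 million (jobless and actively searching, or on temporary layoff).
Labor force = 154.55 + 7.23 = 161.78 million.
Not in labor force = 20.18 + 9.64 + 13.17 = 42.99 million (those not working and not actively searching are outside the labor force).
Civilian working-age population = 161.78 + 42.99 = 204.77 million.
Unemployment rate = 7.23 / 161.78 = 4.47%.
Labor force participation rate = 161.78 / 204.77 = 79.01%.

Unemployment rate ≈ 4.47%; labor force participation rate ≈ 79.01%.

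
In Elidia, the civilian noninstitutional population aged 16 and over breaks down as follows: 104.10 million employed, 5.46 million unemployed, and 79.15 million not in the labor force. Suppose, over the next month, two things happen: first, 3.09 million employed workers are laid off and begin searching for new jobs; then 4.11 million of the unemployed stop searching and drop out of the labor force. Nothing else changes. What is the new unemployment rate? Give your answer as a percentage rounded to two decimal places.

New unemployment rate ≈ 4.21%.

Initially, labor force = 104.10 + 5.46 = 109.56 million, so u = 5.46/109.56 = 4.98%.
After the first change, employed falls and unemployed rises by 3.09; labor force unchanged → E = 101.01, U = 8.55, labor force = 109.56 million.
After the second change, unemployed and labor force both fall by 4.11 → E = 101.01, U = 4.44, labor force = 105.45 million.
New unemployment rate = 4.44 / 105.45 = 4.21%.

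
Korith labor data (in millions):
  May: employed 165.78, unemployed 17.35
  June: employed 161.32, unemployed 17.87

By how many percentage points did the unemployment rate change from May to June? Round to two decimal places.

May: labor force = 165.78 + 17.35 = 183.13; u = 17.35/183.13 = 9.47%.
June: labor force = 161.32 + 17.87 = 179.19; u = 17.87/179.19 = 9.97%.
Change = 9.97% − 9.47% = +0.50 pp.

The unemployment rate changed by +0.50 percentage points.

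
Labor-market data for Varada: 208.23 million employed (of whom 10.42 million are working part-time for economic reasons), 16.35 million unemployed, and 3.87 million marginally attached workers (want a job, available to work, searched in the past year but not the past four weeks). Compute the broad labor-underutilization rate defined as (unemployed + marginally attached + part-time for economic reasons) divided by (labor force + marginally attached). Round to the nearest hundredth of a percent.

Broad underutilization rate ≈ 13.41%.

Labor force = 208.23 + 16.35 = 224.58 million.
Numerator = 16.35 + 3.87 + 10.42 = 30.64 million.
Denominator = 224.58 + 3.87 = 228.45 million.
Broad rate = 30.64 / 228.45 = 13.41%.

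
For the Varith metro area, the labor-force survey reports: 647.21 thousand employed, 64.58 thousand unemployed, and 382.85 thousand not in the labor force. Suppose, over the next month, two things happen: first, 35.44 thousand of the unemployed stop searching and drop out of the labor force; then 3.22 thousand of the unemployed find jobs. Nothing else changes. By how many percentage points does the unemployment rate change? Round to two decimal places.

The unemployment rate changes by −5.24 percentage points.

Initially, labor force = 647.21 + 64.58 = 711.79 thousand, so u = 64.58/711.79 = 9.07%.
After the first change, unemployed and labor force both fall by 35.44 → E = 647.21, U = 29.14, labor force = 676.35 thousand.
After the second change, unemployed falls and employed rises by 3.22; labor force unchanged → E = 650.43, U = 25.92, labor force = 676.35 thousand.
New unemployment rate = 25.92 / 676.35 = 3.83%.
Change = 3.83% − 9.07% = −5.24 percentage points.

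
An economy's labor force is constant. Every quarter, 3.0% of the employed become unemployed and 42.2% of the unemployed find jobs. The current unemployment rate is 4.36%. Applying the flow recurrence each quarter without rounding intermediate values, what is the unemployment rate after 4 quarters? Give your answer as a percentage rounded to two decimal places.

With a fixed labor force, u_{t+1} = u_t + s·(1−u_t) − f·u_t = u_t·(1−s−f) + s.
Here 1−s−f = 0.548 and s = 0.030.
u_1 = 0.043600 × 0.548 + 0.030 = 0.053893.
u_2 = 0.053893 × 0.548 + 0.030 = 0.059533.
u_3 = 0.059533 × 0.548 + 0.030 = 0.062624.
u_4 = 0.062624 × 0.548 + 0.030 = 0.064318.

Unemployment rate after four quarters ≈ 6.43%.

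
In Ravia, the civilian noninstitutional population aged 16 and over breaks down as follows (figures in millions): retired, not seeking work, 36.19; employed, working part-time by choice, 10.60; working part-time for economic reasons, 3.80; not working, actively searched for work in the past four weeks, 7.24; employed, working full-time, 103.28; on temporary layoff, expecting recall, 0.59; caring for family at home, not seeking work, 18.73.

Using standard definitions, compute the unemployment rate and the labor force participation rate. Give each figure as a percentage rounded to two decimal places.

Unemployment rate ≈ 6.24%; labor force participation rate ≈ 69.56%.

Employed = 10.60 + 3.80 + 103.28 = 117.68 million (anyone who worked, including part-time for economic reasons, counts as employed).
Unemployed = 7.24 + 0.59 = 7.83 million (jobless and actively searching, or on temporary layoff).
Labor force = 117.68 + 7.83 = 125.51 million.
Not in labor force = 36.19 + 18.73 = 54.92 million (those not working and not actively searching are outside the labor force).
Civilian working-age population = 125.51 + 54.92 = 180.43 million.
Unemployment rate = 7.83 / 125.51 = 6.24%.
Labor force participation rate = 125.51 / 180.43 = 69.56%.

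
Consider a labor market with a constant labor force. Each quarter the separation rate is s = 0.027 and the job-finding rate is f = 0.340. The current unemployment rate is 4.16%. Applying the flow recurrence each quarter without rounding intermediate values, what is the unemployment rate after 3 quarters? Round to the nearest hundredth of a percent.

With a fixed labor force, u_{t+1} = u_t + s·(1−u_t) − f·u_t = u_t·(1−s−f) + s.
Here 1−s−f = 0.633 and s = 0.027.
u_1 = 0.041600 × 0.633 + 0.027 = 0.053333.
u_2 = 0.053333 × 0.633 + 0.027 = 0.060760.
u_3 = 0.060760 × 0.633 + 0.027 = 0.065461.

Unemployment rate after three quarters ≈ 6.55%.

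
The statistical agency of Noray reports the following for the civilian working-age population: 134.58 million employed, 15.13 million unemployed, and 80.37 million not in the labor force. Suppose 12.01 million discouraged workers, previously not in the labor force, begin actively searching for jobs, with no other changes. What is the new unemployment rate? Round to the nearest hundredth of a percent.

New unemployment rate ≈ 16.78%.

Initially, labor force = 134.58 + 15.13 = 149.71 million, so u = 15.13/149.71 = 10.11%.
After the change, unemployed and labor force both rise by 12.01 → E = 134.58, U = 27.14, labor force = 161.72 million.
New unemployment rate = 27.14 / 161.72 = 16.78%.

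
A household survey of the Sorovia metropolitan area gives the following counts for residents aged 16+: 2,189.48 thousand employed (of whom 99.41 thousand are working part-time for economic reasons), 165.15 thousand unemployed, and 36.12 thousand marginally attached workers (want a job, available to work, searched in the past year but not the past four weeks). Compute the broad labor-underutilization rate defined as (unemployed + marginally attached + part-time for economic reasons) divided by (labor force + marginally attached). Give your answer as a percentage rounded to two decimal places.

Labor force = 2,189.48 + 165.15 = 2,354.63 thousand.
Numerator = 165.15 + 36.12 + 99.41 = 300.68 thousand.
Denominator = 2,354.63 + 36.12 = 2,390.75 thousand.
Broad rate = 300.68 / 2,390.75 = 12.58%.

Broad underutilization rate ≈ 12.58%.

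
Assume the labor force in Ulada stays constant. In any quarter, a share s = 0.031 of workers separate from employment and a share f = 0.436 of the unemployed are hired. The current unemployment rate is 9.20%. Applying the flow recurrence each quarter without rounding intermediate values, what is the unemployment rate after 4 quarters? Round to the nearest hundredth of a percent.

Unemployment rate after four quarters ≈ 6.84%.

With a fixed labor force, u_{t+1} = u_t + s·(1−u_t) − f·u_t = u_t·(1−s−f) + s.
Here 1−s−f = 0.533 and s = 0.031.
u_1 = 0.092000 × 0.533 + 0.031 = 0.080036.
u_2 = 0.080036 × 0.533 + 0.031 = 0.073659.
u_3 = 0.073659 × 0.533 + 0.031 = 0.070260.
u_4 = 0.070260 × 0.533 + 0.031 = 0.068449.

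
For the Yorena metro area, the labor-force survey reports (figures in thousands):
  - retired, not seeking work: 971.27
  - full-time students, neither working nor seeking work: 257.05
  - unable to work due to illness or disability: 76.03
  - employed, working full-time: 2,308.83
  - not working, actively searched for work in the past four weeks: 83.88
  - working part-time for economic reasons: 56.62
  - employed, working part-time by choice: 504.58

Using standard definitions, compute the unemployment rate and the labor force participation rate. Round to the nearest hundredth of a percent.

Unemployment rate ≈ 2.84%; labor force participation rate ≈ 69.37%.

Employed = 2,308.83 + 56.62 + 504.58 = 2,870.03 thousand (anyone who worked, including part-time for economic reasons, counts as employed).
Unemployed = 83.88 thousand.
Labor force = 2,870.03 + 83.88 = 2,953.91 thousand.
Not in labor force = 971.27 + 257.05 + 76.03 = 1,304.35 thousand (those not working and not actively searching are outside the labor force).
Civilian working-age population = 2,953.91 + 1,304.35 = 4,258.26 thousand.
Unemployment rate = 83.88 / 2,953.91 = 2.84%.
Labor force participation rate = 2,953.91 / 4,258.26 = 69.37%.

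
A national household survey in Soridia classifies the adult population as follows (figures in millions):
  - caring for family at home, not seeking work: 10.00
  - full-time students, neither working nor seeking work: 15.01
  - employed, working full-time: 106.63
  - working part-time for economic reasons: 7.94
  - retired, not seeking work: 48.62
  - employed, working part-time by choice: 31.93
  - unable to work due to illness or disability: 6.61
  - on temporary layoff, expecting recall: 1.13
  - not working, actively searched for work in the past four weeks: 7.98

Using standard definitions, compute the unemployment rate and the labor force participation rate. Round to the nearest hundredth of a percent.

Employed = 106.63 + 7.94 + 31.93 = 146.50 million (anyone who worked, including part-time for economic reasons, counts as employed).
Unemployed = 1.13 + 7.98 = 9.11 million (jobless and actively searching, or on temporary layoff).
Labor force = 146.50 + 9.11 = 155.61 million.
Not in labor force = 10.00 + 15.01 + 48.62 + 6.61 = 80.24 million (those not working and not actively searching are outside the labor force).
Civilian working-age population = 155.61 + 80.24 = 235.85 million.
Unemployment rate = 9.11 / 155.61 = 5.85%.
Labor force participation rate = 155.61 / 235.85 = 65.98%.

Unemployment rate ≈ 5.85%; labor force participation rate ≈ 65.98%.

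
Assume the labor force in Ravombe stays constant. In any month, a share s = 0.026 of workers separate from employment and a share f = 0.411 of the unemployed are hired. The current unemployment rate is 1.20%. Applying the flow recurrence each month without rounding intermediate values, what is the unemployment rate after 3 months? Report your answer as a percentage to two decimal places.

Unemployment rate after three months ≈ 5.10%.

With a fixed labor force, u_{t+1} = u_t + s·(1−u_t) − f·u_t = u_t·(1−s−f) + s.
Here 1−s−f = 0.563 and s = 0.026.
u_1 = 0.012000 × 0.563 + 0.026 = 0.032756.
u_2 = 0.032756 × 0.563 + 0.026 = 0.044442.
u_3 = 0.044442 × 0.563 + 0.026 = 0.051021.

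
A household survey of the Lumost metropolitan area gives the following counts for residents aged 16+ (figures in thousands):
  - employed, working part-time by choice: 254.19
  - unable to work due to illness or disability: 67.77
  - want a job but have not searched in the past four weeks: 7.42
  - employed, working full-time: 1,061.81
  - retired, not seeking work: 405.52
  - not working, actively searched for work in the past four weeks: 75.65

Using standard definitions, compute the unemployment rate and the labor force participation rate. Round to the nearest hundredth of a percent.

Employed = 254.19 + 1,061.81 = 1,316.00 thousand.
Unemployed = 75.65 thousand.
Labor force = 1,316.00 + 75.65 = 1,391.65 thousand.
Not in labor force = 67.77 + 7.42 + 405.52 = 480.71 thousand (those not working and not actively searching are outside the labor force — including those who want a job but have given up searching).
Civilian working-age population = 1,391.65 + 480.71 = 1,872.36 thousand.
Unemployment rate = 75.65 / 1,391.65 = 5.44%.
Labor force participation rate = 1,391.65 / 1,872.36 = 74.33%.

Unemployment rate ≈ 5.44%; labor force participation rate ≈ 74.33%.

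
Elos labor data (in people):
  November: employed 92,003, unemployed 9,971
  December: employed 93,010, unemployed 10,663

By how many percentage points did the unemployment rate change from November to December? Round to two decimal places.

November: labor force = 92,003 + 9,971 = 101,974; u = 9,971/101,974 = 9.78%.
December: labor force = 93,010 + 10,663 = 103,673; u = 10,663/103,673 = 10.29%.
Change = 10.29% − 9.78% = +0.51 pp.

The unemployment rate changed by +0.51 percentage points.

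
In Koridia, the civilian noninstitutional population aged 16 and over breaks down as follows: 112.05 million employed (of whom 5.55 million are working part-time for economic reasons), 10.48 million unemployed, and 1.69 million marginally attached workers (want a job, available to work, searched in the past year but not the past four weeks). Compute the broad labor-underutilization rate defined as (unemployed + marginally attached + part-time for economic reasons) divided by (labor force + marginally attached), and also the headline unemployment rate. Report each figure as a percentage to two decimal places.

Broad underutilization rate ≈ 14.27%; headline unemployment rate ≈ 8.55%.

Labor force = 112.05 + 10.48 = 122.53 million.
Numerator = 10.48 + 1.69 + 5.55 = 17.72 million.
Denominator = 122.53 + 1.69 = 124.22 million.
Broad rate = 17.72 / 124.22 = 14.27%.
Headline unemployment rate = 10.48 / 122.53 = 8.55%.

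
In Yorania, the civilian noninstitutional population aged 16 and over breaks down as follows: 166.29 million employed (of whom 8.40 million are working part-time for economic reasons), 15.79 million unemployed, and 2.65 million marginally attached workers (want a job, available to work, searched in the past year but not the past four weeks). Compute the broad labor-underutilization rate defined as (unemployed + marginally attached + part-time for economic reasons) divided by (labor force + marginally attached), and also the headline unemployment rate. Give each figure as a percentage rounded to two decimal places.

Broad underutilization rate ≈ 14.53%; headline unemployment rate ≈ 8.67%.

Labor force = 166.29 + 15.79 = 182.08 million.
Numerator = 15.79 + 2.65 + 8.40 = 26.84 million.
Denominator = 182.08 + 2.65 = 184.73 million.
Broad rate = 26.84 / 184.73 = 14.53%.
Headline unemployment rate = 15.79 / 182.08 = 8.67%.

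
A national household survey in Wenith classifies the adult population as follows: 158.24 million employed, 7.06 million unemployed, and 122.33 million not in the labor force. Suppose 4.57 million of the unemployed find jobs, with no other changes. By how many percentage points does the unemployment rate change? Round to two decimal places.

The unemployment rate changes by −2.76 percentage points.

Initially, labor force = 158.24 + 7.06 = 165.30 million, so u = 7.06/165.30 = 4.27%.
After the change, unemployed falls and employed rises by 4.57; labor force unchanged → E = 162.81, U = 2.49, labor force = 165.30 million.
New unemployment rate = 2.49 / 165.30 = 1.51%.
Change = 1.51% − 4.27% = −2.76 percentage points.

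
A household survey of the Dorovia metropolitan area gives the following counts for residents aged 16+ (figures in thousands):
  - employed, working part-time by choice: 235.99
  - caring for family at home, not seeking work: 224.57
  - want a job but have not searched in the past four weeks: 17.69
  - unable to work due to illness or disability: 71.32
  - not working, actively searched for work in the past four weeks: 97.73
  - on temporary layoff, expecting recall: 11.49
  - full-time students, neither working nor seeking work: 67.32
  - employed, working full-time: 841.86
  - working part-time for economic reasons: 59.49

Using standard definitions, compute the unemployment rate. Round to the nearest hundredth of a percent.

Unemployment rate ≈ 8.76%.

Employed = 235.99 + 841.86 + 59.49 = 1,137.34 thousand (anyone who worked, including part-time for economic reasons, counts as employed).
Unemployed = 97.73 + 11.49 = 109.22 thousand (jobless and actively searching, or on temporary layoff).
Labor force = 1,137.34 + 109.22 = 1,246.56 thousand.
Unemployment rate = 109.22 / 1,246.56 = 8.76%.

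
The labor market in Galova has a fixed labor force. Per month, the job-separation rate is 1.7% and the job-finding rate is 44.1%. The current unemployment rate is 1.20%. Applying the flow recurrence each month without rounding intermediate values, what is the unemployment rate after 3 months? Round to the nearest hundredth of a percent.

With a fixed labor force, u_{t+1} = u_t + s·(1−u_t) − f·u_t = u_t·(1−s−f) + s.
Here 1−s−f = 0.542 and s = 0.017.
u_1 = 0.012000 × 0.542 + 0.017 = 0.023504.
u_2 = 0.023504 × 0.542 + 0.017 = 0.029739.
u_3 = 0.029739 × 0.542 + 0.017 = 0.033119.

Unemployment rate after three months ≈ 3.31%.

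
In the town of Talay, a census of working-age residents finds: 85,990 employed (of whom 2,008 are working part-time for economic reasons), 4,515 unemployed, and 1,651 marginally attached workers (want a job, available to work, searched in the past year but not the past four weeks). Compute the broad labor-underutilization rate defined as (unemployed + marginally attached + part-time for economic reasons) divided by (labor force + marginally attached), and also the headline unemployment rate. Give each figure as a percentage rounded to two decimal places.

Labor force = 85,990 + 4,515 = 90,505.
Numerator = 4,515 + 1,651 + 2,008 = 8,174.
Denominator = 90,505 + 1,651 = 92,156.
Broad rate = 8,174 / 92,156 = 8.87%.
Headline unemployment rate = 4,515 / 90,505 = 4.99%.

Broad underutilization rate ≈ 8.87%; headline unemployment rate ≈ 4.99%.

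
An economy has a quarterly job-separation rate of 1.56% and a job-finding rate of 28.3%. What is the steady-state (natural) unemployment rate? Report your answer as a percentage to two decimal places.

At steady state the flows balance: s·E = f·U, so U/(E+U) = s/(s+f).
u* = 1.56 / (1.56 + 28.3) = 1.56 / 29.86 = 5.22%.

Steady-state unemployment rate ≈ 5.22%.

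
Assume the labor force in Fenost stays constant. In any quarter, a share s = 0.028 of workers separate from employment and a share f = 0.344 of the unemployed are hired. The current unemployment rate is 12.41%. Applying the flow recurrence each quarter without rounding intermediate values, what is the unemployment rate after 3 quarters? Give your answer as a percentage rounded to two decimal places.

With a fixed labor force, u_{t+1} = u_t + s·(1−u_t) − f·u_t = u_t·(1−s−f) + s.
Here 1−s−f = 0.628 and s = 0.028.
u_1 = 0.124100 × 0.628 + 0.028 = 0.105935.
u_2 = 0.105935 × 0.628 + 0.028 = 0.094527.
u_3 = 0.094527 × 0.628 + 0.028 = 0.087363.

Unemployment rate after three quarters ≈ 8.74%.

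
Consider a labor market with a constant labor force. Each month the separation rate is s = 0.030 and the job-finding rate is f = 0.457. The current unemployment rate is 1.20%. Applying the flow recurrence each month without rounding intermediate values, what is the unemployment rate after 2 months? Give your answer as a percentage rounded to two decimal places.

Unemployment rate after two months ≈ 4.85%.

With a fixed labor force, u_{t+1} = u_t + s·(1−u_t) − f·u_t = u_t·(1−s−f) + s.
Here 1−s−f = 0.513 and s = 0.030.
u_1 = 0.012000 × 0.513 + 0.030 = 0.036156.
u_2 = 0.036156 × 0.513 + 0.030 = 0.048548.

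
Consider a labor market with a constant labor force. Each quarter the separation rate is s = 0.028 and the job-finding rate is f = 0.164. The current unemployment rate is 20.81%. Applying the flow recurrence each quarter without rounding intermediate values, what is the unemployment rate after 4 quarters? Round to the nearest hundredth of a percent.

Unemployment rate after four quarters ≈ 17.24%.

With a fixed labor force, u_{t+1} = u_t + s·(1−u_t) − f·u_t = u_t·(1−s−f) + s.
Here 1−s−f = 0.808 and s = 0.028.
u_1 = 0.208100 × 0.808 + 0.028 = 0.196145.
u_2 = 0.196145 × 0.808 + 0.028 = 0.186485.
u_3 = 0.186485 × 0.808 + 0.028 = 0.178680.
u_4 = 0.178680 × 0.808 + 0.028 = 0.172373.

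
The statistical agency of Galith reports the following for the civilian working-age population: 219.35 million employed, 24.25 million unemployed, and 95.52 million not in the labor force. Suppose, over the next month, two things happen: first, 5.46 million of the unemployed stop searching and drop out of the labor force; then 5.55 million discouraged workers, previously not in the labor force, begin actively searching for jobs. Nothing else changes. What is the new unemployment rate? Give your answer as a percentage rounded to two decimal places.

New unemployment rate ≈ 9.99%.

Initially, labor force = 219.35 + 24.25 = 243.60 million, so u = 24.25/243.60 = 9.95%.
After the first change, unemployed and labor force both fall by 5.46 → E = 219.35, U = 18.79, labor force = 238.14 million.
After the second change, unemployed and labor force both rise by 5.55 → E = 219.35, U = 24.34, labor force = 243.69 million.
New unemployment rate = 24.34 / 243.69 = 9.99%.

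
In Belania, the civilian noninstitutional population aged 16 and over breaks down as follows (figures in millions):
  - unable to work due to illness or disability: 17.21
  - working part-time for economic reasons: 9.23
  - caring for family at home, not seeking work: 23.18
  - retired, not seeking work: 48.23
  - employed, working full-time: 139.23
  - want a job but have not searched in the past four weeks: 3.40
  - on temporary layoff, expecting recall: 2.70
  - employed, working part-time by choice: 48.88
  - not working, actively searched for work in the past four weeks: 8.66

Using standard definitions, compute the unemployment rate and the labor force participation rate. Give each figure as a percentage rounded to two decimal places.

Unemployment rate ≈ 5.44%; labor force participation rate ≈ 69.40%.

Employed = 9.23 + 139.23 + 48.88 = 197.34 million (anyone who worked, including part-time for economic reasons, counts as employed).
Unemployed = 2.70 + 8.66 = 11.36 million (jobless and actively searching, or on temporary layoff).
Labor force = 197.34 + 11.36 = 208.70 million.
Not in labor force = 17.21 + 23.18 + 48.23 + 3.40 = 92.02 million (those not working and not actively searching are outside the labor force — including those who want a job but have given up searching).
Civilian working-age population = 208.70 + 92.02 = 300.72 million.
Unemployment rate = 11.36 / 208.70 = 5.44%.
Labor force participation rate = 208.70 / 300.72 = 69.40%.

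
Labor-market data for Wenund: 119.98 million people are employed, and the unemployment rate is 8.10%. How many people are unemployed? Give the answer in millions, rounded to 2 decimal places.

About 10.57 million are unemployed.

Let U be the number unemployed. The labor force is E + U, and U/(E+U) = 0.0810.
So U = 0.0810 × 119.98 / (1 − 0.0810) = 9.7184 / 0.9190 ≈ 10.57 million.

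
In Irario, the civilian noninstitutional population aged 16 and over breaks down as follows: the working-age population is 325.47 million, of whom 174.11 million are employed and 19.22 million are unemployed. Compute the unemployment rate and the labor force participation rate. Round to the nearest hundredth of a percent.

Labor force = employed + unemployed = 174.11 + 19.22 = 193.33 million.
Unemployment rate = 19.22 / 193.33 = 9.94%.
Labor force participation rate = 193.33 / 325.47 = 59.40%.

Unemployment rate ≈ 9.94%; labor force participation rate ≈ 59.40%.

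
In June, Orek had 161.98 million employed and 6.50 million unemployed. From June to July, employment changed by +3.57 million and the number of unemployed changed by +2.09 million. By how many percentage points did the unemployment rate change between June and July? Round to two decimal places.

The unemployment rate changed by +1.07 percentage points.

June: labor force = 161.98 + 6.50 = 168.48; u = 6.50/168.48 = 3.86%.
July: labor force = 165.55 + 8.59 = 174.14; u = 8.59/174.14 = 4.93%.
Change = 4.93% − 3.86% = +1.07 pp.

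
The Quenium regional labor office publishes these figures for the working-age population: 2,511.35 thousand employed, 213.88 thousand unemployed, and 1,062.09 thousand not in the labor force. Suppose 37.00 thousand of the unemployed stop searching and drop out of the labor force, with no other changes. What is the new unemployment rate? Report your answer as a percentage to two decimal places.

Initially, labor force = 2,511.35 + 213.88 = 2,725.23 thousand, so u = 213.88/2,725.23 = 7.85%.
After the change, unemployed and labor force both fall by 37.00 → E = 2,511.35, U = 176.88, labor force = 2,688.23 thousand.
New unemployment rate = 176.88 / 2,688.23 = 6.58%.

New unemployment rate ≈ 6.58%.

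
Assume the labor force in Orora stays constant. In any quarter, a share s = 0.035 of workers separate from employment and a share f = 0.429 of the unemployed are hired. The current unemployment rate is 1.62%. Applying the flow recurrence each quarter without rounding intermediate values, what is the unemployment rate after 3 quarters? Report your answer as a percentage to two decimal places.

Unemployment rate after three quarters ≈ 6.63%.

With a fixed labor force, u_{t+1} = u_t + s·(1−u_t) − f·u_t = u_t·(1−s−f) + s.
Here 1−s−f = 0.536 and s = 0.035.
u_1 = 0.016200 × 0.536 + 0.035 = 0.043683.
u_2 = 0.043683 × 0.536 + 0.035 = 0.058414.
u_3 = 0.058414 × 0.536 + 0.035 = 0.066310.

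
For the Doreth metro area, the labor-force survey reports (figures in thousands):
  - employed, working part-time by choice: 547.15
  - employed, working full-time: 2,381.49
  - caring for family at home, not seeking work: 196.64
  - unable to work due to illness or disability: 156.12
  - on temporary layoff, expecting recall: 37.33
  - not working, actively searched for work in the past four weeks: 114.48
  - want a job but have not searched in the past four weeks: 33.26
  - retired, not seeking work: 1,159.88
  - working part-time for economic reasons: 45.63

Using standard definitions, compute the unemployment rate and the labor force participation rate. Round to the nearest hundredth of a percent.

Unemployment rate ≈ 4.86%; labor force participation rate ≈ 66.91%.

Employed = 547.15 + 2,381.49 + 45.63 = 2,974.27 thousand (anyone who worked, including part-time for economic reasons, counts as employed).
Unemployed = 37.33 + 114.48 = 151.81 thousand (jobless and actively searching, or on temporary layoff).
Labor force = 2,974.27 + 151.81 = 3,126.08 thousand.
Not in labor force = 196.64 + 156.12 + 33.26 + 1,159.88 = 1,545.90 thousand (those not working and not actively searching are outside the labor force — including those who want a job but have given up searching).
Civilian working-age population = 3,126.08 + 1,545.90 = 4,671.98 thousand.
Unemployment rate = 151.81 / 3,126.08 = 4.86%.
Labor force participation rate = 3,126.08 / 4,671.98 = 66.91%.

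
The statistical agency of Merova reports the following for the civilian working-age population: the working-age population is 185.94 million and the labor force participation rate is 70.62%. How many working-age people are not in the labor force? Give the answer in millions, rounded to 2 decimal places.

About 54.63 million are not in the labor force.

Share not in the labor force = 1 − 0.7062 = 0.2938.
Not in labor force = 0.2938 × 185.94 ≈ 54.63 million.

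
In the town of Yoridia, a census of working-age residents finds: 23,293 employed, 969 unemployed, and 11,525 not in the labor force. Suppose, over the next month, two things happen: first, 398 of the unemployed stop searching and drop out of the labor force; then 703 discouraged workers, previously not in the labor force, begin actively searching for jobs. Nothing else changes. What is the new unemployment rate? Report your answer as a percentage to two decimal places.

New unemployment rate ≈ 5.19%.

Initially, labor force = 23,293 + 969 = 24,262, so u = 969/24,262 = 3.99%.
After the first change, unemployed and labor force both fall by 398 → E = 23,293, U = 571, labor force = 23,864.
After the second change, unemployed and labor force both rise by 703 → E = 23,293, U = 1,274, labor force = 24,567.
New unemployment rate = 1,274 / 24,567 = 5.19%.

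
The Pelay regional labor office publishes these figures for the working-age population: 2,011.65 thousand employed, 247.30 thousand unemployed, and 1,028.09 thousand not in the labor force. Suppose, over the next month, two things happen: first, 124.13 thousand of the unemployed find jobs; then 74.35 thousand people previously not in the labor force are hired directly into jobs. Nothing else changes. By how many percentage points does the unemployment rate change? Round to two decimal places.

The unemployment rate changes by −5.67 percentage points.

Initially, labor force = 2,011.65 + 247.30 = 2,258.95 thousand, so u = 247.30/2,258.95 = 10.95%.
After the first change, unemployed falls and employed rises by 124.13; labor force unchanged → E = 2,135.78, U = 123.17, labor force = 2,258.95 thousand.
After the second change, employed and labor force both rise by 74.35; unemployed unchanged → E = 2,210.13, U = 123.17, labor force = 2,333.30 thousand.
New unemployment rate = 123.17 / 2,333.30 = 5.28%.
Change = 5.28% − 10.95% = −5.67 percentage points.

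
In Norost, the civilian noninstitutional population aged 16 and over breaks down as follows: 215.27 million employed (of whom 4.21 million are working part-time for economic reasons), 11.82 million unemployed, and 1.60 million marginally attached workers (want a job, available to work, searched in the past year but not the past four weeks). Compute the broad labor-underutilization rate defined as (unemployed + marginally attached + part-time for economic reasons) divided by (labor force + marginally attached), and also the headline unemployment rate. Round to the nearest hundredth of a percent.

Labor force = 215.27 + 11.82 = 227.09 million.
Numerator = 11.82 + 1.60 + 4.21 = 17.63 million.
Denominator = 227.09 + 1.60 = 228.69 million.
Broad rate = 17.63 / 228.69 = 7.71%.
Headline unemployment rate = 11.82 / 227.09 = 5.20%.

Broad underutilization rate ≈ 7.71%; headline unemployment rate ≈ 5.20%.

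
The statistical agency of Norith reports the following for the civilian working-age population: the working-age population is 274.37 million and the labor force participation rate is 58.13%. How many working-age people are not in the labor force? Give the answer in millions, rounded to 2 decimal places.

Share not in the labor force = 1 − 0.5813 = 0.4187.
Not in labor force = 0.4187 × 274.37 ≈ 114.88 million.

About 114.88 million are not in the labor force.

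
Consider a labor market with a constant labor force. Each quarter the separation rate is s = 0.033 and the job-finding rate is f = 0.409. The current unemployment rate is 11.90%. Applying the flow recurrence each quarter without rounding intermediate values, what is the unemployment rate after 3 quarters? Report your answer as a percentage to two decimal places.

Unemployment rate after three quarters ≈ 8.24%.

With a fixed labor force, u_{t+1} = u_t + s·(1−u_t) − f·u_t = u_t·(1−s−f) + s.
Here 1−s−f = 0.558 and s = 0.033.
u_1 = 0.119000 × 0.558 + 0.033 = 0.099402.
u_2 = 0.099402 × 0.558 + 0.033 = 0.088466.
u_3 = 0.088466 × 0.558 + 0.033 = 0.082364.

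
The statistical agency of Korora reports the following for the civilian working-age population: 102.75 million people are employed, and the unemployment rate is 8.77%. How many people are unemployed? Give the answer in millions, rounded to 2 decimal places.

About 9.88 million are unemployed.

Let U be the number unemployed. The labor force is E + U, and U/(E+U) = 0.0877.
So U = 0.0877 × 102.75 / (1 − 0.0877) = 9.0112 / 0.9123 ≈ 9.88 million.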